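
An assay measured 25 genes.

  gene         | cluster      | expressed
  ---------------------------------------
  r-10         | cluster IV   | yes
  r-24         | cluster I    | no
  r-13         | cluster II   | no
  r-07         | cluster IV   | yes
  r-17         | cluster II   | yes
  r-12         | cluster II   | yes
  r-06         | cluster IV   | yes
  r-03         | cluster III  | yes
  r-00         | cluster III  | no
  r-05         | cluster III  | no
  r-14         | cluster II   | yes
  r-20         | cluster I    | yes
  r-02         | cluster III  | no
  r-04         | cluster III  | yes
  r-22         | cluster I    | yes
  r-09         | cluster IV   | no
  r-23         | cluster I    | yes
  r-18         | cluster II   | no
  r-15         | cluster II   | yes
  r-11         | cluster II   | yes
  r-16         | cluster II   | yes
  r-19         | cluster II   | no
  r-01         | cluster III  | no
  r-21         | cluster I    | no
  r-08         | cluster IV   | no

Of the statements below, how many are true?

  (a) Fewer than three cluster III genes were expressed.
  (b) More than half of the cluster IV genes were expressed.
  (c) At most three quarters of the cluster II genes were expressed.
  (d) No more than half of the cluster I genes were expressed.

3

(a) cluster III: |A| = 6, |A ∩ B| = 2; needs |A ∩ B| < 3 — true.
(b) cluster IV: |A| = 5, |A ∩ B| = 3; needs |A ∩ B| > |A ∖ B| — true.
(c) cluster II: |A| = 9, |A ∩ B| = 6; needs |A ∩ B| / |A| ≤ 3/4 — true.
(d) cluster I: |A| = 5, |A ∩ B| = 3; needs |A ∩ B| ≤ |A ∖ B| — false.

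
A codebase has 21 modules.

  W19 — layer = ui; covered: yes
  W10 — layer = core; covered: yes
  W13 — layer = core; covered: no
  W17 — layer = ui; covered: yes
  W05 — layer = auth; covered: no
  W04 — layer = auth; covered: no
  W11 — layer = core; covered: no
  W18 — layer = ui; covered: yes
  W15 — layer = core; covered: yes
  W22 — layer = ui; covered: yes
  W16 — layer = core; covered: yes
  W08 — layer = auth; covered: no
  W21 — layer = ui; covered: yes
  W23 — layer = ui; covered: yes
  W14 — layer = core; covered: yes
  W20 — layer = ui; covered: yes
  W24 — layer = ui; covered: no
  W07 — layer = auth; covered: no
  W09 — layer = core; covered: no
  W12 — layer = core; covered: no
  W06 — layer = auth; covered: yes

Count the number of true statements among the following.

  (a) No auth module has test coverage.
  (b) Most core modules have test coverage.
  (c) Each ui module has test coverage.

(a) auth: |A| = 5, |A ∩ B| = 1; needs A ∩ B = ∅ (|A ∩ B| = 0) — false.
(b) core: |A| = 8, |A ∩ B| = 4; needs |A ∩ B| > |A ∖ B| — false.
(c) ui: |A| = 8, |A ∩ B| = 7; needs A ⊆ B, i.e. every element of A is in B (|A ∖ B| = 0) — false.

0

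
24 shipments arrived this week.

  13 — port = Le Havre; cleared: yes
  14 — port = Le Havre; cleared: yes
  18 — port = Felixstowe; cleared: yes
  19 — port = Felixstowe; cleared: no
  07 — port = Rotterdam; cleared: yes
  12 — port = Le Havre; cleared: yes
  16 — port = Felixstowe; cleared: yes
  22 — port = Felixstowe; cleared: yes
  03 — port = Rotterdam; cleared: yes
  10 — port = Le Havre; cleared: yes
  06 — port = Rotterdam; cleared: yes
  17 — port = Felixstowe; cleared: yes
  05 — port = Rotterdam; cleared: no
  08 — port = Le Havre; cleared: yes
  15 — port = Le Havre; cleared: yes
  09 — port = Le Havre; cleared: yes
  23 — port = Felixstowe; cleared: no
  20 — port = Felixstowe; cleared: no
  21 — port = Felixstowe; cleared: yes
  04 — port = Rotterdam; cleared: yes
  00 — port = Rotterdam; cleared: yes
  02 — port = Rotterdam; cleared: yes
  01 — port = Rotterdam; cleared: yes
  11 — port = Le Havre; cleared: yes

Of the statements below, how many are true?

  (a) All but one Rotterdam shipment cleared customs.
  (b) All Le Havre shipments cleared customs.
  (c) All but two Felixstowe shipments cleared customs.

(a) Rotterdam: |A| = 8, |A ∩ B| = 7; needs |A ∖ B| = 1 — true.
(b) Le Havre: |A| = 8, |A ∩ B| = 8; needs A ⊆ B, i.e. every element of A is in B (|A ∖ B| = 0) — true.
(c) Felixstowe: |A| = 8, |A ∩ B| = 5; needs |A ∖ B| = 2 — false.

2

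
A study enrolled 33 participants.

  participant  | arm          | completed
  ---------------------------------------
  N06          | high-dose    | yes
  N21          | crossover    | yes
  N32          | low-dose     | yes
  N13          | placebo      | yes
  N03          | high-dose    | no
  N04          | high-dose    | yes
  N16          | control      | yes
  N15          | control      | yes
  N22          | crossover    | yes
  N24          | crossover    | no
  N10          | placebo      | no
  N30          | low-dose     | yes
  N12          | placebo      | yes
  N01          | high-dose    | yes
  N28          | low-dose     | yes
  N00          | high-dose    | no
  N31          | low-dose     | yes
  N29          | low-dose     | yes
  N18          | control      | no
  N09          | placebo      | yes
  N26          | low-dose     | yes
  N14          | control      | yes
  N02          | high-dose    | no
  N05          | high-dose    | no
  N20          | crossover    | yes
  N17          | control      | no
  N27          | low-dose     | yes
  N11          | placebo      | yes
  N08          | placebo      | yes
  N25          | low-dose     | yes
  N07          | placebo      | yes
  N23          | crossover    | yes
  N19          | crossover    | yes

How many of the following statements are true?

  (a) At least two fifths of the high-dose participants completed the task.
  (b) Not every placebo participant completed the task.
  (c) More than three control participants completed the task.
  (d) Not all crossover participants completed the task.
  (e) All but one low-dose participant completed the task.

3

(a) high-dose: |A| = 7, |A ∩ B| = 3; needs |A ∩ B| / |A| ≥ 2/5 — true.
(b) placebo: |A| = 7, |A ∩ B| = 6; needs A ⊄ B (|A ∖ B| ≥ 1) — true.
(c) control: |A| = 5, |A ∩ B| = 3; needs |A ∩ B| > 3 — false.
(d) crossover: |A| = 6, |A ∩ B| = 5; needs A ⊄ B (|A ∖ B| ≥ 1) — true.
(e) low-dose: |A| = 8, |A ∩ B| = 8; needs |A ∖ B| = 1 — false.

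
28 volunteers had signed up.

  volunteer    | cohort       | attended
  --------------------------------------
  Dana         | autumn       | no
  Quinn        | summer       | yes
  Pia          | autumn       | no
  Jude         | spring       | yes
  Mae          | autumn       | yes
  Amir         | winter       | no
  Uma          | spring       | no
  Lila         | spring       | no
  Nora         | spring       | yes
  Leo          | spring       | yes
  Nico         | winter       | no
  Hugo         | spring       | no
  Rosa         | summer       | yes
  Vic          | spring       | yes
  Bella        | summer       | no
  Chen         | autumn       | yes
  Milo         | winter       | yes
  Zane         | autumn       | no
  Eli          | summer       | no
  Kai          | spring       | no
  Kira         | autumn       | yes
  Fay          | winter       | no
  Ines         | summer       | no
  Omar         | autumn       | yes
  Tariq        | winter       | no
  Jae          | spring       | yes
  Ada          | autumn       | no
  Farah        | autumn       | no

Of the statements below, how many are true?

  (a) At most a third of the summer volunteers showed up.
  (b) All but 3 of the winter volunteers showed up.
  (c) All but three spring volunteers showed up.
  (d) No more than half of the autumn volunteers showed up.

(a) summer: |A| = 5, |A ∩ B| = 2; needs |A ∩ B| / |A| ≤ 1/3 — false.
(b) winter: |A| = 5, |A ∩ B| = 1; needs |A ∖ B| = 3 — false.
(c) spring: |A| = 9, |A ∩ B| = 5; needs |A ∖ B| = 3 — false.
(d) autumn: |A| = 9, |A ∩ B| = 4; needs |A ∩ B| ≤ |A ∖ B| — true.

1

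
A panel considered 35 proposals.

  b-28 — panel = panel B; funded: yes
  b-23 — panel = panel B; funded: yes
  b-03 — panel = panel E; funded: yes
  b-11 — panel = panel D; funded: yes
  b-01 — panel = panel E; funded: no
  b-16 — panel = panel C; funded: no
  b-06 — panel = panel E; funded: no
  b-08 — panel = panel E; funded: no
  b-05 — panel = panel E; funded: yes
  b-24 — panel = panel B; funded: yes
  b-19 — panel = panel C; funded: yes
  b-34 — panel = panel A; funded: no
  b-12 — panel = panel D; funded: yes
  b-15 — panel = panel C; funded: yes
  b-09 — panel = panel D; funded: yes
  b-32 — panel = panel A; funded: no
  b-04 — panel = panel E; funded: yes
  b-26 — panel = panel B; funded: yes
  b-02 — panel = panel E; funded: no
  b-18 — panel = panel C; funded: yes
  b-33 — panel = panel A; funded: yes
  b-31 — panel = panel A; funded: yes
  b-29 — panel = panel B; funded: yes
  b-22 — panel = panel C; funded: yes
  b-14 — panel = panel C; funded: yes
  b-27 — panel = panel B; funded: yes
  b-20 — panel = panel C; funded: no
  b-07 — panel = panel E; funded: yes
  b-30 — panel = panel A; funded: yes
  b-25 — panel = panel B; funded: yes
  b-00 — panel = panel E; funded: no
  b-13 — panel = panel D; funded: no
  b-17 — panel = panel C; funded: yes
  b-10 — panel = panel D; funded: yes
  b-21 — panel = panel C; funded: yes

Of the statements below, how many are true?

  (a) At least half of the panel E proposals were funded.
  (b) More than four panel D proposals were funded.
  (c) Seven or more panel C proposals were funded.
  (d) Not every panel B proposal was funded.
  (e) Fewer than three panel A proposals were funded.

1

(a) panel E: |A| = 9, |A ∩ B| = 4; needs |A ∩ B| ≥ |A ∖ B| — false.
(b) panel D: |A| = 5, |A ∩ B| = 4; needs |A ∩ B| > 4 — false.
(c) panel C: |A| = 9, |A ∩ B| = 7; needs |A ∩ B| ≥ 7 — true.
(d) panel B: |A| = 7, |A ∩ B| = 7; needs A ⊄ B (|A ∖ B| ≥ 1) — false.
(e) panel A: |A| = 5, |A ∩ B| = 3; needs |A ∩ B| < 3 — false.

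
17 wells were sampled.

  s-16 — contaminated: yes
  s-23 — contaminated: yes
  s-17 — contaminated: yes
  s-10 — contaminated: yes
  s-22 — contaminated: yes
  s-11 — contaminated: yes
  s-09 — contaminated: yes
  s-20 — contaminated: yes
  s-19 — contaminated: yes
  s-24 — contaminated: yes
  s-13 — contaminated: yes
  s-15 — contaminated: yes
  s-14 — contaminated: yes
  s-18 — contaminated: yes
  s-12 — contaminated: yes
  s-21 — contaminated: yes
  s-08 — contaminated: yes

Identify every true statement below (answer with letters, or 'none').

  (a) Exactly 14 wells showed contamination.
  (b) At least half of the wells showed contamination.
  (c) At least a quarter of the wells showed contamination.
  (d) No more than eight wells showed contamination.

|A| = 17, |A ∩ B| = 17, |A ∖ B| = 0.
(a) |A ∩ B| = 14: fails.
(b) |A ∩ B| ≥ |A ∖ B|: holds.
(c) |A ∩ B| / |A| ≥ 1/4: holds.
(d) |A ∩ B| ≤ 8: fails.

(b), (c)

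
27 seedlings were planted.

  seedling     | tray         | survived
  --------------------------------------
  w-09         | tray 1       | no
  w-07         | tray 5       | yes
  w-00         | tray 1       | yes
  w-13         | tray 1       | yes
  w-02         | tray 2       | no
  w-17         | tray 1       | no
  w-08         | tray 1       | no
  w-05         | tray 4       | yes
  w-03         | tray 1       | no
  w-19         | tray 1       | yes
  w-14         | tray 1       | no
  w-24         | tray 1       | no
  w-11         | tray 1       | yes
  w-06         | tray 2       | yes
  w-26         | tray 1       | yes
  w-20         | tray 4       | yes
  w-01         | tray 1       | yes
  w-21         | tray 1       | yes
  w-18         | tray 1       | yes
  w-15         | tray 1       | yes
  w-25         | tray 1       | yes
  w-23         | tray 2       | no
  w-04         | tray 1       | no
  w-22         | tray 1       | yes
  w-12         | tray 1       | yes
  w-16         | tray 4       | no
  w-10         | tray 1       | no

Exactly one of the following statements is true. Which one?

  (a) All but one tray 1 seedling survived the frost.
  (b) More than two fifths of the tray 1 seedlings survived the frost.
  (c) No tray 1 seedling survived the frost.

(b)

|A| = 20, |A ∩ B| = 12, |A ∖ B| = 8.
(a) requires |A ∖ B| = 1: false.
(b) requires |A ∩ B| / |A| > 2/5: true.
(c) requires A ∩ B = ∅ (|A ∩ B| = 0): false.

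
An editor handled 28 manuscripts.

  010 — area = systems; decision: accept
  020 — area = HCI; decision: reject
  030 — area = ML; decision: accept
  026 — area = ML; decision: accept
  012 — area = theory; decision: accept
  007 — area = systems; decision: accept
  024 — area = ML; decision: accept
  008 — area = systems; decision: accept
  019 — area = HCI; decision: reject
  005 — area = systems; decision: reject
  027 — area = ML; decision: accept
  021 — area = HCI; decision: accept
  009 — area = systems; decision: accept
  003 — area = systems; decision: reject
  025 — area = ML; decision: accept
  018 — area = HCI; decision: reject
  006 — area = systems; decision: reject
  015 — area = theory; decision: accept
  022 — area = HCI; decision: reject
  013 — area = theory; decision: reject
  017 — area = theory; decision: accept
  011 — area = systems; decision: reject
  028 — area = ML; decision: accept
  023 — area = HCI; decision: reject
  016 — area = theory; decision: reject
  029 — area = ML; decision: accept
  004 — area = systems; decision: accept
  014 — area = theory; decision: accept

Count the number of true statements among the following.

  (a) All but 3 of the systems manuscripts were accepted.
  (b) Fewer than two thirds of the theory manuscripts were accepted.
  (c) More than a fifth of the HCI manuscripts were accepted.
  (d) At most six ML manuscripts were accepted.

0

(a) systems: |A| = 9, |A ∩ B| = 5; needs |A ∖ B| = 3 — false.
(b) theory: |A| = 6, |A ∩ B| = 4; needs |A ∩ B| / |A| < 2/3 — false.
(c) HCI: |A| = 6, |A ∩ B| = 1; needs |A ∩ B| / |A| > 1/5 — false.
(d) ML: |A| = 7, |A ∩ B| = 7; needs |A ∩ B| ≤ 6 — false.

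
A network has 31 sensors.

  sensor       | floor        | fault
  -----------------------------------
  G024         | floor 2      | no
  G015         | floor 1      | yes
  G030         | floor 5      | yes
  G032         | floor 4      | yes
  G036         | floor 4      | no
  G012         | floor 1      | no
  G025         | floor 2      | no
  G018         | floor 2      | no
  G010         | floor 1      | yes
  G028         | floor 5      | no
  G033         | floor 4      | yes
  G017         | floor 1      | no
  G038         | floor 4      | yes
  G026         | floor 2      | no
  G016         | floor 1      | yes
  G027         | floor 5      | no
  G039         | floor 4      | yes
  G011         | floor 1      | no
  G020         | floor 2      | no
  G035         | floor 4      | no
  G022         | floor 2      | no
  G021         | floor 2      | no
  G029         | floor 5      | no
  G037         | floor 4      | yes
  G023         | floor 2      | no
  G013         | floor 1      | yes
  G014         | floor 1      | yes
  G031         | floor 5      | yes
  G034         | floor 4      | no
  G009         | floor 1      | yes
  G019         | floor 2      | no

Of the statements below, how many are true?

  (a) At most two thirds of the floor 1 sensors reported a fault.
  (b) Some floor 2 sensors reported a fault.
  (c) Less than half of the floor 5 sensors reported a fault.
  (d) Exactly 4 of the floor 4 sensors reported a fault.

2

(a) floor 1: |A| = 9, |A ∩ B| = 6; needs |A ∩ B| / |A| ≤ 2/3 — true.
(b) floor 2: |A| = 9, |A ∩ B| = 0; needs A ∩ B ≠ ∅ (|A ∩ B| ≥ 1) — false.
(c) floor 5: |A| = 5, |A ∩ B| = 2; needs |A ∩ B| < |A ∖ B| — true.
(d) floor 4: |A| = 8, |A ∩ B| = 5; needs |A ∩ B| = 4 — false.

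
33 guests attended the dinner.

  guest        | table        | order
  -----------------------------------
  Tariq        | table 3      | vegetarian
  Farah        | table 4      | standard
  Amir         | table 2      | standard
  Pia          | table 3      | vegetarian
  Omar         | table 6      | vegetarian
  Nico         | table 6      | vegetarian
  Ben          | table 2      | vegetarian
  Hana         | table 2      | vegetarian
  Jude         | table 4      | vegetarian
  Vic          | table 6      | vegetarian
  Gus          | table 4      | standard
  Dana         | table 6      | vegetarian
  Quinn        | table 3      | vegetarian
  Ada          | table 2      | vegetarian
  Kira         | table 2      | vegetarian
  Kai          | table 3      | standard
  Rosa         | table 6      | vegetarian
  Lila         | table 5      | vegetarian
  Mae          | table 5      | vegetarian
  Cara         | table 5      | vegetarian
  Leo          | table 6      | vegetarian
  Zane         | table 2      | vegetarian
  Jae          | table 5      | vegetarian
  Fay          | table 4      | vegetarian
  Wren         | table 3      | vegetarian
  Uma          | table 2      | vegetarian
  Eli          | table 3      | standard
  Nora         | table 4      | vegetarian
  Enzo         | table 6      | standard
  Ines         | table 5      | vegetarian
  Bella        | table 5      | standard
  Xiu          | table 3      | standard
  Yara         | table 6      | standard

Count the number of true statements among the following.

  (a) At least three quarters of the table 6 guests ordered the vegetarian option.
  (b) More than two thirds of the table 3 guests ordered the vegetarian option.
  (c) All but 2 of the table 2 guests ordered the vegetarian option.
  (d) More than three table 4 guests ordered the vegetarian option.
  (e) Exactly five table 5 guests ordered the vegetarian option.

(a) table 6: |A| = 8, |A ∩ B| = 6; needs |A ∩ B| / |A| ≥ 3/4 — true.
(b) table 3: |A| = 7, |A ∩ B| = 4; needs |A ∩ B| / |A| > 2/3 — false.
(c) table 2: |A| = 7, |A ∩ B| = 6; needs |A ∖ B| = 2 — false.
(d) table 4: |A| = 5, |A ∩ B| = 3; needs |A ∩ B| > 3 — false.
(e) table 5: |A| = 6, |A ∩ B| = 5; needs |A ∩ B| = 5 — true.

2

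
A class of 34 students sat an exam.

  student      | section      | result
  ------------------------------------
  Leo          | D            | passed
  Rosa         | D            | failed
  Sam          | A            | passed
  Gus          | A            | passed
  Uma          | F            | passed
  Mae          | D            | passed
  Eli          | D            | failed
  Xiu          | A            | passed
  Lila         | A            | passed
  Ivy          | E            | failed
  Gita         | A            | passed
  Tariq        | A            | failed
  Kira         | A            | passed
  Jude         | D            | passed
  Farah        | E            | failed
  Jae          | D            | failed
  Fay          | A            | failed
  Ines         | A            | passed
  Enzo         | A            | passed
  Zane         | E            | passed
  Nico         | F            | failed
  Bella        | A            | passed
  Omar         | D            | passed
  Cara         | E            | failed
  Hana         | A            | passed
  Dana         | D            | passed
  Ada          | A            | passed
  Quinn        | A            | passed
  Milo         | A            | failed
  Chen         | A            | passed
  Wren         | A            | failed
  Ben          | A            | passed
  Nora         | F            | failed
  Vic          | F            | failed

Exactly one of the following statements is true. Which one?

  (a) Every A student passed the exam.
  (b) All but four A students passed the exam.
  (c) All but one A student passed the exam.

(b)

|A| = 18, |A ∩ B| = 14, |A ∖ B| = 4.
(a) requires A ⊆ B, i.e. every element of A is in B (|A ∖ B| = 0): false.
(b) requires |A ∖ B| = 4: true.
(c) requires |A ∖ B| = 1: false.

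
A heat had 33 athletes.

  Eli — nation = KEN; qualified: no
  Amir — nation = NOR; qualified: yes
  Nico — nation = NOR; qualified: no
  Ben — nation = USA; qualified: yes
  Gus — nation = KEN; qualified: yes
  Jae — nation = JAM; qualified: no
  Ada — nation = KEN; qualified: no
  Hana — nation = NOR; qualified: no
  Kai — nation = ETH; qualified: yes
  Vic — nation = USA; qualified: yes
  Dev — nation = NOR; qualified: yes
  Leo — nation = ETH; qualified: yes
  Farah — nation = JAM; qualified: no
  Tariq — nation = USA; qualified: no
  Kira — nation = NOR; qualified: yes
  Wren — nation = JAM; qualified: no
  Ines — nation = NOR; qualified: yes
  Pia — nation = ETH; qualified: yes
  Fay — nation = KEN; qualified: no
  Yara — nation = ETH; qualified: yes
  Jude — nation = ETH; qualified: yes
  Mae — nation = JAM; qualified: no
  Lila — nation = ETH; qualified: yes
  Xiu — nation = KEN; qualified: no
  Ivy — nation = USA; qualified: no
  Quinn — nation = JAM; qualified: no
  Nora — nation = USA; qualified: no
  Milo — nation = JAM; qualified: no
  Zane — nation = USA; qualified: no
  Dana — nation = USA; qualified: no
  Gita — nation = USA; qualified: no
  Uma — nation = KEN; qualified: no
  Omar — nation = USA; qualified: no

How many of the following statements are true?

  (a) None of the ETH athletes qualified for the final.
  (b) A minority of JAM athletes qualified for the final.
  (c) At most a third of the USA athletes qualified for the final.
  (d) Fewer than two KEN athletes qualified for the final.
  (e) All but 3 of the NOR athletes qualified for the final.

(a) ETH: |A| = 6, |A ∩ B| = 6; needs A ∩ B = ∅ (|A ∩ B| = 0) — false.
(b) JAM: |A| = 6, |A ∩ B| = 0; needs |A ∩ B| < |A ∖ B| — true.
(c) USA: |A| = 9, |A ∩ B| = 2; needs |A ∩ B| / |A| ≤ 1/3 — true.
(d) KEN: |A| = 6, |A ∩ B| = 1; needs |A ∩ B| < 2 — true.
(e) NOR: |A| = 6, |A ∩ B| = 4; needs |A ∖ B| = 3 — false.

3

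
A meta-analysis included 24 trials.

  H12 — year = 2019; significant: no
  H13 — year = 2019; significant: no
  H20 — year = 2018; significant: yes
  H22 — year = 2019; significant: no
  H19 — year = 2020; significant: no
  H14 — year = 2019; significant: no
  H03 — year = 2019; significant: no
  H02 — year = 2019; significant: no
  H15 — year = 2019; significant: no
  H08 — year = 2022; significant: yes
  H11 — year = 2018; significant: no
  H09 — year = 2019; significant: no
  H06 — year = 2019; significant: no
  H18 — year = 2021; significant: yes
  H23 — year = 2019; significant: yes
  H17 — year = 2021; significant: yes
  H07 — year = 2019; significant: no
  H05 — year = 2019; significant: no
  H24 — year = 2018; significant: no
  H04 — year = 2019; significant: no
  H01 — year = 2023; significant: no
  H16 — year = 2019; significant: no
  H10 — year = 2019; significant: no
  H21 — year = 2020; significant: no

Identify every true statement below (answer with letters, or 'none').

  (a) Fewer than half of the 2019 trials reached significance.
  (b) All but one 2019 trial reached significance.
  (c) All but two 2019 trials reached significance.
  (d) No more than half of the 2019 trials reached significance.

(a), (d)

|A| = 15, |A ∩ B| = 1, |A ∖ B| = 14.
(a) |A ∩ B| < |A ∖ B|: holds.
(b) |A ∖ B| = 1: fails.
(c) |A ∖ B| = 2: fails.
(d) |A ∩ B| ≤ |A ∖ B|: holds.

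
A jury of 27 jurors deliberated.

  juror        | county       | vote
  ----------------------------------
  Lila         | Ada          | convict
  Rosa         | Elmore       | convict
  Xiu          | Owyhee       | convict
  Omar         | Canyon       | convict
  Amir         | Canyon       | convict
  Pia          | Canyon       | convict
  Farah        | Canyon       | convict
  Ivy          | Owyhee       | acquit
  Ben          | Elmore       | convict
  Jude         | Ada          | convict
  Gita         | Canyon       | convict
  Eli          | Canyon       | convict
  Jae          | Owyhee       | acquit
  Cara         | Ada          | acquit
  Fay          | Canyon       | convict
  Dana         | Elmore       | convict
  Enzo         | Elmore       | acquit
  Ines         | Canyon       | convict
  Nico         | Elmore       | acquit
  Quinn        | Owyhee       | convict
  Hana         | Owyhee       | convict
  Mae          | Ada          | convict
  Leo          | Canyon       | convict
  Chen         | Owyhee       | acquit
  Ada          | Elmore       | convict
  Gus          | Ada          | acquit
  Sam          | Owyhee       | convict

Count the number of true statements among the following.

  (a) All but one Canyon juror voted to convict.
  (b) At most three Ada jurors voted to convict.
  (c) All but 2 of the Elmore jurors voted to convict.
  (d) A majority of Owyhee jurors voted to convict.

3

(a) Canyon: |A| = 9, |A ∩ B| = 9; needs |A ∖ B| = 1 — false.
(b) Ada: |A| = 5, |A ∩ B| = 3; needs |A ∩ B| ≤ 3 — true.
(c) Elmore: |A| = 6, |A ∩ B| = 4; needs |A ∖ B| = 2 — true.
(d) Owyhee: |A| = 7, |A ∩ B| = 4; needs |A ∩ B| > |A ∖ B| — true.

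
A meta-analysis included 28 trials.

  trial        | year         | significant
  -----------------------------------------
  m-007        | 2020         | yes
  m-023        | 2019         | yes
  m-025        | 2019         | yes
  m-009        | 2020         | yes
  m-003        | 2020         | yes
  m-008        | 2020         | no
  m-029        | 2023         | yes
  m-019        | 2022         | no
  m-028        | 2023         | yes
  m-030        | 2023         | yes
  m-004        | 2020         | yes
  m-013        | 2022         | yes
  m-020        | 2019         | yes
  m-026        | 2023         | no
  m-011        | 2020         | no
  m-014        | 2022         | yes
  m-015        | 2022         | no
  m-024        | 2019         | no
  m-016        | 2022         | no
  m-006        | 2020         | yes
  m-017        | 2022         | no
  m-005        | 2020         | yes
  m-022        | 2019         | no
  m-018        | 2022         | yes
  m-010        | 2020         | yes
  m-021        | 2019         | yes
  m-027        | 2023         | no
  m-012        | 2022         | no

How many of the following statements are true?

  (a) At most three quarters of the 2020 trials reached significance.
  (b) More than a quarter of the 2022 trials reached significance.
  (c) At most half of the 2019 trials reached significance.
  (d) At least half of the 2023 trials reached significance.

2

(a) 2020: |A| = 9, |A ∩ B| = 7; needs |A ∩ B| / |A| ≤ 3/4 — false.
(b) 2022: |A| = 8, |A ∩ B| = 3; needs |A ∩ B| / |A| > 1/4 — true.
(c) 2019: |A| = 6, |A ∩ B| = 4; needs |A ∩ B| ≤ |A ∖ B| — false.
(d) 2023: |A| = 5, |A ∩ B| = 3; needs |A ∩ B| ≥ |A ∖ B| — true.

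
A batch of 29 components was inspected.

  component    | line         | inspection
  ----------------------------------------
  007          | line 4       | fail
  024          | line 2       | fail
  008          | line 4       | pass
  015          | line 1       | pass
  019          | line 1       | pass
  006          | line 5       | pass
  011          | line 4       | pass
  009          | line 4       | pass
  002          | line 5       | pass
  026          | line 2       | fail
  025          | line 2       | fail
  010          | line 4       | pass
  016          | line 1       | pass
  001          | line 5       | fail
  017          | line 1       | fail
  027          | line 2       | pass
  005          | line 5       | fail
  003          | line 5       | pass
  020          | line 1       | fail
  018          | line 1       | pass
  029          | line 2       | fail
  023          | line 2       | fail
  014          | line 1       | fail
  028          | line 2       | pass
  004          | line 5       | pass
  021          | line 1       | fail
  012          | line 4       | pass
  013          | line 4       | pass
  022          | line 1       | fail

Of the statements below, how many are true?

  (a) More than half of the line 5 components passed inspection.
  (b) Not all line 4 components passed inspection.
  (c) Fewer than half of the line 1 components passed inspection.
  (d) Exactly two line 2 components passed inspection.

(a) line 5: |A| = 6, |A ∩ B| = 4; needs |A ∩ B| > |A ∖ B| — true.
(b) line 4: |A| = 7, |A ∩ B| = 6; needs A ⊄ B (|A ∖ B| ≥ 1) — true.
(c) line 1: |A| = 9, |A ∩ B| = 4; needs |A ∩ B| < |A ∖ B| — true.
(d) line 2: |A| = 7, |A ∩ B| = 2; needs |A ∩ B| = 2 — true.

4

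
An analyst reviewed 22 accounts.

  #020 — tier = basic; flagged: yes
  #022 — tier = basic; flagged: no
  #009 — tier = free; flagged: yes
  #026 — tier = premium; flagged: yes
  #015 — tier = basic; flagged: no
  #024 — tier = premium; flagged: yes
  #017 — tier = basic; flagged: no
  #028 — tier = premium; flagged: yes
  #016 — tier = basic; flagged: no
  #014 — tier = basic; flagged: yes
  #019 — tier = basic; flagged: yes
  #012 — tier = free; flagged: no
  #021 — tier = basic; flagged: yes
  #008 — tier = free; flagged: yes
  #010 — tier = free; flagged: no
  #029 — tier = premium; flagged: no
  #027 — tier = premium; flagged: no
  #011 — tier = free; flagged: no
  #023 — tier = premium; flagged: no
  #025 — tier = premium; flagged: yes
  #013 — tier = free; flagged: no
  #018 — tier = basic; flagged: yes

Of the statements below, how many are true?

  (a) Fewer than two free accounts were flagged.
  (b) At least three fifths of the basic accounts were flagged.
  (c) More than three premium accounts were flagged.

(a) free: |A| = 6, |A ∩ B| = 2; needs |A ∩ B| < 2 — false.
(b) basic: |A| = 9, |A ∩ B| = 5; needs |A ∩ B| / |A| ≥ 3/5 — false.
(c) premium: |A| = 7, |A ∩ B| = 4; needs |A ∩ B| > 3 — true.

1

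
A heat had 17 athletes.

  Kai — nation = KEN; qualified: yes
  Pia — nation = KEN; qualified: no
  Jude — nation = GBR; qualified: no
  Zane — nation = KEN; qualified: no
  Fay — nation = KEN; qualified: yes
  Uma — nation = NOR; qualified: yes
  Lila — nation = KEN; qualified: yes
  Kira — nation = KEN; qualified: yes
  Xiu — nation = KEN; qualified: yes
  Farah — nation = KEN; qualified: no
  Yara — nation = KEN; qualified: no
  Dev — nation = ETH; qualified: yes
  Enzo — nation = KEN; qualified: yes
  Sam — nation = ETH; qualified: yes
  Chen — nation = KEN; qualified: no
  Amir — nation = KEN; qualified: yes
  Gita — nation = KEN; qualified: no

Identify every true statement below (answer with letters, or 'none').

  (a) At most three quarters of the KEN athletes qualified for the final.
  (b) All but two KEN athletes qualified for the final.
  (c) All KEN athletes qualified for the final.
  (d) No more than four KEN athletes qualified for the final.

|A| = 13, |A ∩ B| = 7, |A ∖ B| = 6.
(a) |A ∩ B| / |A| ≤ 3/4: holds.
(b) |A ∖ B| = 2: fails.
(c) A ⊆ B, i.e. every element of A is in B (|A ∖ B| = 0): fails.
(d) |A ∩ B| ≤ 4: fails.

(a)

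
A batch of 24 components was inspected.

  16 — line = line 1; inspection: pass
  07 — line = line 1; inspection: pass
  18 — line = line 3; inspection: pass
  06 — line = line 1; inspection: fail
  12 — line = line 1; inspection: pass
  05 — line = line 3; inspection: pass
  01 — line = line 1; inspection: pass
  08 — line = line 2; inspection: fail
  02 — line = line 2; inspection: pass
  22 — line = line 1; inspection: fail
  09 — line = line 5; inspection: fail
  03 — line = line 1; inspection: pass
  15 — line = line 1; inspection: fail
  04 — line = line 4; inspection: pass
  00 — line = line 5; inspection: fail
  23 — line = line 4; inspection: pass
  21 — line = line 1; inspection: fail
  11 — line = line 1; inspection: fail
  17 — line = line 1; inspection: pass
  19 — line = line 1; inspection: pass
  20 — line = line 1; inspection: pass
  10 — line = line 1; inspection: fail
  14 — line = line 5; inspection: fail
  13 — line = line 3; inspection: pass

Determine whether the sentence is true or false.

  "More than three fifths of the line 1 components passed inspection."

Truth condition: |A ∩ B| / |A| > 3/5.
A (the restrictor) = {16, 07, 06, 12, 01, 22, 03, 15, 21, 11, 17, 19, 20, 10}, |A| = 14.
A ∩ B = {16, 07, 12, 01, 03, 17, 19, 20}, so |A ∩ B| = 8.
A ∖ B = {06, 22, 15, 21, 11, 10}, so |A ∖ B| = 6.
|A ∩ B|/|A| = 8/14, so the statement is false.

False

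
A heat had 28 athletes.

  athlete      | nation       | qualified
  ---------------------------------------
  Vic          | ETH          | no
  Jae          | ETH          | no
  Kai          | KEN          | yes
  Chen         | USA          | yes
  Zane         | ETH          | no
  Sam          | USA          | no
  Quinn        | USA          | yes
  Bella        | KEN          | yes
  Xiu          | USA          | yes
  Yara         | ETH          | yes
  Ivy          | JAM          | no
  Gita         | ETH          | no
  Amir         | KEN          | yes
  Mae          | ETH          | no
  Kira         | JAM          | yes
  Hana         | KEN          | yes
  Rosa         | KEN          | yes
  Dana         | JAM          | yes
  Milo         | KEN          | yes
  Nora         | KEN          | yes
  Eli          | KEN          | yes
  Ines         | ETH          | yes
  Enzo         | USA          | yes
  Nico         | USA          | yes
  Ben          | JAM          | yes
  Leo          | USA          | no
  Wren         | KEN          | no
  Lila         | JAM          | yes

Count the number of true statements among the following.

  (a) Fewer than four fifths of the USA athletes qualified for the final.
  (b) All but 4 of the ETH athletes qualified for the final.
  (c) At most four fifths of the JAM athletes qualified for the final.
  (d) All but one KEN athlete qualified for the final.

3

(a) USA: |A| = 7, |A ∩ B| = 5; needs |A ∩ B| / |A| < 4/5 — true.
(b) ETH: |A| = 7, |A ∩ B| = 2; needs |A ∖ B| = 4 — false.
(c) JAM: |A| = 5, |A ∩ B| = 4; needs |A ∩ B| / |A| ≤ 4/5 — true.
(d) KEN: |A| = 9, |A ∩ B| = 8; needs |A ∖ B| = 1 — true.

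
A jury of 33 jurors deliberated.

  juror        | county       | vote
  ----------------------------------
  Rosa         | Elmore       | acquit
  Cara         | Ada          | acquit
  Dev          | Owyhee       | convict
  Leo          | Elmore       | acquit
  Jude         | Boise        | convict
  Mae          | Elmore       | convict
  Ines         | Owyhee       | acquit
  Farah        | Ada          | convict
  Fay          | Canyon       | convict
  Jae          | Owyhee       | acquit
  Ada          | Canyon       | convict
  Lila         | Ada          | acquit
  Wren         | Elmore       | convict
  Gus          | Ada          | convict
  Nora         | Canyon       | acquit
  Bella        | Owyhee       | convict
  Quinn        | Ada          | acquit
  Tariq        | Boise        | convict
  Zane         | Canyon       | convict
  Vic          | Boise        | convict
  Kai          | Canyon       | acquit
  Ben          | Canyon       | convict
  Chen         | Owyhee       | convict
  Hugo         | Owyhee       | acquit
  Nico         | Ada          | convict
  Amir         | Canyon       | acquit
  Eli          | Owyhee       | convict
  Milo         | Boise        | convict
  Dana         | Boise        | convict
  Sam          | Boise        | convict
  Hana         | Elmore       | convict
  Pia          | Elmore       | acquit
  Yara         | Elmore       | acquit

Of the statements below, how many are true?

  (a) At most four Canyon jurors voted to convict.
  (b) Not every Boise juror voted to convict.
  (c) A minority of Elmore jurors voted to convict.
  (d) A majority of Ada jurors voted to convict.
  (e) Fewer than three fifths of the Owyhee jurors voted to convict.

(a) Canyon: |A| = 7, |A ∩ B| = 4; needs |A ∩ B| ≤ 4 — true.
(b) Boise: |A| = 6, |A ∩ B| = 6; needs A ⊄ B (|A ∖ B| ≥ 1) — false.
(c) Elmore: |A| = 7, |A ∩ B| = 3; needs |A ∩ B| < |A ∖ B| — true.
(d) Ada: |A| = 6, |A ∩ B| = 3; needs |A ∩ B| > |A ∖ B| — false.
(e) Owyhee: |A| = 7, |A ∩ B| = 4; needs |A ∩ B| / |A| < 3/5 — true.

3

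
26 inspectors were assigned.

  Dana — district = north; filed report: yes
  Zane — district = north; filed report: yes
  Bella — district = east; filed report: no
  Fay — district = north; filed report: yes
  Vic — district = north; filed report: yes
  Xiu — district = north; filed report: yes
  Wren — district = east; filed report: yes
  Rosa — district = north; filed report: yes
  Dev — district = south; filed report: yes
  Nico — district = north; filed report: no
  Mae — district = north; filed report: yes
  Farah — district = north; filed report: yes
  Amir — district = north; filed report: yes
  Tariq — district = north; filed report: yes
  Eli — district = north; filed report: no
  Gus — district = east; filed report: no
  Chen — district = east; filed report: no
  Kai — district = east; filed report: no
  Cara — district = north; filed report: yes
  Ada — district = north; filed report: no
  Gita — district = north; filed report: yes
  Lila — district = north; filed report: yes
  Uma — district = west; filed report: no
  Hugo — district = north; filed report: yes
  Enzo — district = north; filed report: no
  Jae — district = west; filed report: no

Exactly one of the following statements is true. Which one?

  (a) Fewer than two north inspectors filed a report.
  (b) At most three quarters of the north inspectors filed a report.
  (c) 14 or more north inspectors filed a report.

(c)

|A| = 18, |A ∩ B| = 14, |A ∖ B| = 4.
(a) requires |A ∩ B| < 2: false.
(b) requires |A ∩ B| / |A| ≤ 3/4: false.
(c) requires |A ∩ B| ≥ 14: true.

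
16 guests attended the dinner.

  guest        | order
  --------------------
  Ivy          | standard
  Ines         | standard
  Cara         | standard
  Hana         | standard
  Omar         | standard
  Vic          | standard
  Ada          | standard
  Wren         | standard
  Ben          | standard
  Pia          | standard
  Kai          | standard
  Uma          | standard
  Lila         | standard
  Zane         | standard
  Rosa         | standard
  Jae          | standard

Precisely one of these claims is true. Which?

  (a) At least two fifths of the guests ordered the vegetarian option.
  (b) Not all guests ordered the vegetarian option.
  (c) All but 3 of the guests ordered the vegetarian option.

(b)

|A| = 16, |A ∩ B| = 0, |A ∖ B| = 16.
(a) requires |A ∩ B| / |A| ≥ 2/5: false.
(b) requires A ⊄ B (|A ∖ B| ≥ 1): true.
(c) requires |A ∖ B| = 3: false.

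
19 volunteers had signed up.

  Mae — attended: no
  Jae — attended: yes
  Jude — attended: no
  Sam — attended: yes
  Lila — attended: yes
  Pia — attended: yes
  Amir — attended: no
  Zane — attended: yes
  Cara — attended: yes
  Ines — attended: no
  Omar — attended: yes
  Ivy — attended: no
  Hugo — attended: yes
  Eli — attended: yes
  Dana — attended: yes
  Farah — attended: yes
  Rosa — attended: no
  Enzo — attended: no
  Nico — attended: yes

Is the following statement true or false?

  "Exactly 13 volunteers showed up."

False

The determiner here denotes the relation: |A ∩ B| = 13.
|A| = 19, |A ∩ B| = 12, |A ∖ B| = 7.
|A ∩ B| = 12, so the statement is false.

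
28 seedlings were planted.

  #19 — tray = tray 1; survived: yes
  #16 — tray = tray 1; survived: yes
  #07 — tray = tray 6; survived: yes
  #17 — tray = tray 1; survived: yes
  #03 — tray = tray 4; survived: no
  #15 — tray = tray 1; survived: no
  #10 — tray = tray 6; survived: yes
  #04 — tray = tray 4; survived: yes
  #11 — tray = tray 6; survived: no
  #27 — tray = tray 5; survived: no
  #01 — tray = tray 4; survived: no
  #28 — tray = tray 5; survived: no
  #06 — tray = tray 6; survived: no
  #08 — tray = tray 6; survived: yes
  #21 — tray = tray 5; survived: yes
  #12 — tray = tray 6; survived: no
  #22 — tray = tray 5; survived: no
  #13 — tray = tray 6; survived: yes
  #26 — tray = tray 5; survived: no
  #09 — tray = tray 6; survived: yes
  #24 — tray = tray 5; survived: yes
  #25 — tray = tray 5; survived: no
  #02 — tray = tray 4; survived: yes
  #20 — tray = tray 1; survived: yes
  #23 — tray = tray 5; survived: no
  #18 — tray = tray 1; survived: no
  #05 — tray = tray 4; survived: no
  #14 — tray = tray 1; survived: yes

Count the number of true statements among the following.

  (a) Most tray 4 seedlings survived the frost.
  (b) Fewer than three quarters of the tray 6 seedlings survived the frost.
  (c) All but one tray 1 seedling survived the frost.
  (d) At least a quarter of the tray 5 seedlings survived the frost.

2

(a) tray 4: |A| = 5, |A ∩ B| = 2; needs |A ∩ B| > |A ∖ B| — false.
(b) tray 6: |A| = 8, |A ∩ B| = 5; needs |A ∩ B| / |A| < 3/4 — true.
(c) tray 1: |A| = 7, |A ∩ B| = 5; needs |A ∖ B| = 1 — false.
(d) tray 5: |A| = 8, |A ∩ B| = 2; needs |A ∩ B| / |A| ≥ 1/4 — true.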